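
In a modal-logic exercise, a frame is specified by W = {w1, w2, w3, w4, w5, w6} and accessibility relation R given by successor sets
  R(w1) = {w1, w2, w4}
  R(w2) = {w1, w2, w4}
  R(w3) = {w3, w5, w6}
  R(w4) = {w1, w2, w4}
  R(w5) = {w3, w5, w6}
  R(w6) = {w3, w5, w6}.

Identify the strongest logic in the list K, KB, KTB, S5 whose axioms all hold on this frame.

S5

Symmetric (axiom B): yes — every pair in R has its reverse in R.
Reflexive (axiom T): yes — every world is R-related to itself.
Euclidean (axiom 5): yes — any two successors of a common world are R-related.
So F validates K, KB, KTB, S5. The strongest is S5.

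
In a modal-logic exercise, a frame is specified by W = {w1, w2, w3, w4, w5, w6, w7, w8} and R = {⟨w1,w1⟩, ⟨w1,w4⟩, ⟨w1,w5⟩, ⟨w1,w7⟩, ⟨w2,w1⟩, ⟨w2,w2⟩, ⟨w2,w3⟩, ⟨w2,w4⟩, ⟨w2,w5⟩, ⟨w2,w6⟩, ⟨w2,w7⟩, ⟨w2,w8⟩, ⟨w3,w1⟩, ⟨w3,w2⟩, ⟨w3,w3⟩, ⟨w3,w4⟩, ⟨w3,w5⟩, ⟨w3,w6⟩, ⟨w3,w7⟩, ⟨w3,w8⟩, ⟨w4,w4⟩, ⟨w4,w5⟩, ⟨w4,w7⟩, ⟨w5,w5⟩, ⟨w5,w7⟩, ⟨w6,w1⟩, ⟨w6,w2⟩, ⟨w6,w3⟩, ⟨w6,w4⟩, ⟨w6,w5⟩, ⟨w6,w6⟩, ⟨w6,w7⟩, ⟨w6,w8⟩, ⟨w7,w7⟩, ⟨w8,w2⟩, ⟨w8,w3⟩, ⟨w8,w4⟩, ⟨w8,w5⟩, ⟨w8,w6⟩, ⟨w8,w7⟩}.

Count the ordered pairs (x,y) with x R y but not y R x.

Enumerating: (w1,w4), (w1,w5), (w1,w7), (w2,w1), (w2,w4), (w2,w5), (w2,w7), (w3,w1), (w3,w4), (w3,w5), (w3,w7), (w4,w5), … and 9 more.
Total: 21.

21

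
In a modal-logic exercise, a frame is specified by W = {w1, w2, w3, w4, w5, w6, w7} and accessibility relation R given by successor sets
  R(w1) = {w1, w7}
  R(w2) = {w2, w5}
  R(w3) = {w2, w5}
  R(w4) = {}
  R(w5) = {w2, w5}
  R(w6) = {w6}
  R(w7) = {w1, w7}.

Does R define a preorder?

Reflexive: no — w3 is not related to itself.
Transitive: yes — every two-step R-path is closed by a direct edge.
So R is not a preorder.

No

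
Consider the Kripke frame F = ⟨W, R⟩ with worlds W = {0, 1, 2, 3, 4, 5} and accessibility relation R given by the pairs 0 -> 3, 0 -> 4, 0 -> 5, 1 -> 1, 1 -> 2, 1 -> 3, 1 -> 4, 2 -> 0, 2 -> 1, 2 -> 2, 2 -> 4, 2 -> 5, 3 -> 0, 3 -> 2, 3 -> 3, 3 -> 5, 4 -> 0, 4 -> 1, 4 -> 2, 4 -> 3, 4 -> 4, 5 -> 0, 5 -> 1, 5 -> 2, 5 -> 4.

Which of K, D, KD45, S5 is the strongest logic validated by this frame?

Serial (axiom D): yes — every world has a successor (e.g. 0 R 3).
Euclidean (axiom 5): no — 0 R 3 and 0 R 4, but not 3 R 4.
Transitive (axiom 4): no — 0 R 3 and 3 R 2, but not 0 R 2.
Reflexive (axiom T): no — 0 is not related to itself.
So F validates K, D; KD45 would additionally require R to be Euclidean and transitive. The strongest is D.

D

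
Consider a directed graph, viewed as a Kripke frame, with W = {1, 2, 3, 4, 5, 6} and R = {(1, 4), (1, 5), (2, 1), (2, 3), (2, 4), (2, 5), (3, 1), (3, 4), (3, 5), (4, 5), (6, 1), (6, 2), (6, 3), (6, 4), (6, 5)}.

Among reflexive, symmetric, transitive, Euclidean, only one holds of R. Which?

Reflexive: no — 1 is not related to itself.
Symmetric: no — 1 R 4 but not 4 R 1.
Transitive: yes — every two-step R-path is closed by a direct edge.
Euclidean: no — 1 R 5 and 1 R 4, but not 5 R 4.
Only transitive holds.

transitive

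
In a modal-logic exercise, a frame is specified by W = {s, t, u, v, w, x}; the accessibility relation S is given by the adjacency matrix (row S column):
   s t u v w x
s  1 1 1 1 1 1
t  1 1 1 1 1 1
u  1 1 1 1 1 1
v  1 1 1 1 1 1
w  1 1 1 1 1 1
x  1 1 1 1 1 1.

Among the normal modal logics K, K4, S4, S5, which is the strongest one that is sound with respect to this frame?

Transitive (axiom 4): yes — every two-step S-path is closed by a direct edge.
Reflexive (axiom T): yes — every world is S-related to itself.
Euclidean (axiom 5): yes — any two successors of a common world are S-related.
So F validates K, K4, S4, S5. The strongest is S5.

S5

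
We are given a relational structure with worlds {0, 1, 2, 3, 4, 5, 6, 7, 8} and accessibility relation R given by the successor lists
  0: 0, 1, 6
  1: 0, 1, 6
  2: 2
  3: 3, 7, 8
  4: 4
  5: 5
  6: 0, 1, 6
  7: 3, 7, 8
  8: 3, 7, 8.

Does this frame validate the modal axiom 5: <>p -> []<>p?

By correspondence theory, 5 is valid on a frame iff R is Euclidean.
Euclidean: yes — any two successors of a common world are R-related.

Yes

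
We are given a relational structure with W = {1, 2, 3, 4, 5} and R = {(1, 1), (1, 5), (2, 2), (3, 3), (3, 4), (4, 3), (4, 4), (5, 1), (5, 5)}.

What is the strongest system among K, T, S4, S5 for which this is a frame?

Reflexive (axiom T): yes — every world is R-related to itself.
Transitive (axiom 4): yes — every two-step R-path is closed by a direct edge.
Euclidean (axiom 5): yes — any two successors of a common world are R-related.
So F validates K, T, S4, S5. The strongest is S5.

S5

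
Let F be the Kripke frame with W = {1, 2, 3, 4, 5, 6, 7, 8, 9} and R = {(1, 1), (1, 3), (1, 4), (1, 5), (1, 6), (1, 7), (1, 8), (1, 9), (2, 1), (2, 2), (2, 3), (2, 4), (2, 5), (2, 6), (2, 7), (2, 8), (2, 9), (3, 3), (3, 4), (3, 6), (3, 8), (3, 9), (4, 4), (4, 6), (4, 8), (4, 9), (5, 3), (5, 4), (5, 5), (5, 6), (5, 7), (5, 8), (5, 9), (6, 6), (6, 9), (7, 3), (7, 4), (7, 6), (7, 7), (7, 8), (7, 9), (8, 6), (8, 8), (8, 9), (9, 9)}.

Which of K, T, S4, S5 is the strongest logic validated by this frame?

Reflexive (axiom T): yes — every world is R-related to itself.
Transitive (axiom 4): yes — every two-step R-path is closed by a direct edge.
Euclidean (axiom 5): no — 1 R 3 and 1 R 5, but not 3 R 5.
So F validates K, T, S4; S5 would additionally require R to be Euclidean. The strongest is S4.

S4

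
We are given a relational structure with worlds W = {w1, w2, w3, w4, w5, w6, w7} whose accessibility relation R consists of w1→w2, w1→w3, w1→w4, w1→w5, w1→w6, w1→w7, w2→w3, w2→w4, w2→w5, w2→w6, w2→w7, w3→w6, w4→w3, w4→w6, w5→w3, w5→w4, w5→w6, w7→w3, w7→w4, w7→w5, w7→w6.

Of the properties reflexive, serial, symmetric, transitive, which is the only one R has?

transitive

Reflexive: no — w1 is not related to itself.
Serial: no — w6 has no R-successor.
Symmetric: no — w1 R w2 but not w2 R w1.
Transitive: yes — every two-step R-path is closed by a direct edge.
Only transitive holds.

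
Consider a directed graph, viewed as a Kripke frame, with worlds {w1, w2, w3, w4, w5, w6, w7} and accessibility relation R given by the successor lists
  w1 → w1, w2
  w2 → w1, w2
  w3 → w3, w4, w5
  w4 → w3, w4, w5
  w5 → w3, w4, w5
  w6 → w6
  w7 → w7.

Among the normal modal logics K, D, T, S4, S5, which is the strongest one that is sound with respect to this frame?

S5

Serial (axiom D): yes — every world has a successor (e.g. w1 R w1).
Reflexive (axiom T): yes — every world is R-related to itself.
Transitive (axiom 4): yes — every two-step R-path is closed by a direct edge.
Euclidean (axiom 5): yes — any two successors of a common world are R-related.
So F validates K, D, T, S4, S5. The strongest is S5.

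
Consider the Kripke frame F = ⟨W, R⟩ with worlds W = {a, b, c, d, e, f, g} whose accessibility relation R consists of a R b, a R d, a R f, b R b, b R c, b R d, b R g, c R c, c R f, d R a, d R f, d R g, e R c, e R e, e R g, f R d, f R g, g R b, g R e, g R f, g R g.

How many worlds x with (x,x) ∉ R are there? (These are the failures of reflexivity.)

Enumerating: a, d, f.

3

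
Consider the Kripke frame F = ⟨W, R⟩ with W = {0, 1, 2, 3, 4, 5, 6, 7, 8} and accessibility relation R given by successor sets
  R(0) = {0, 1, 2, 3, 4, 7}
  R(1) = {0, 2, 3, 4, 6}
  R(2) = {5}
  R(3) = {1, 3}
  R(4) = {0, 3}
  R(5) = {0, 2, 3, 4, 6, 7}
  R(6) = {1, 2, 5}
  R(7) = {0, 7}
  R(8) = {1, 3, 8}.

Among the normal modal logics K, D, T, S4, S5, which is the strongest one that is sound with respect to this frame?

D

Serial (axiom D): yes — every world has a successor (e.g. 0 R 0).
Reflexive (axiom T): no — 1 is not related to itself.
Transitive (axiom 4): no — 0 R 1 and 1 R 6, but not 0 R 6.
Euclidean (axiom 5): no — 0 R 1 and 0 R 7, but not 1 R 7.
So F validates K, D; T would additionally require R to be reflexive. The strongest is D.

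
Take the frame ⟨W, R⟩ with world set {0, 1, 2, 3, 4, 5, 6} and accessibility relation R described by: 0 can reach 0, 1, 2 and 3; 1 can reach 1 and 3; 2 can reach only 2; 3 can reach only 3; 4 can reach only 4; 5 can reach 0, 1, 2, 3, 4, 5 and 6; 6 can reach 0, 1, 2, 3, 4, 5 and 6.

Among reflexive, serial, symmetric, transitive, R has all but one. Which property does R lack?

Reflexive: yes — every world is R-related to itself.
Serial: yes — every world has a successor (e.g. 0 R 0).
Symmetric: no — 0 R 1 but not 1 R 0.
Transitive: yes — every two-step R-path is closed by a direct edge.
Only symmetric fails.

symmetric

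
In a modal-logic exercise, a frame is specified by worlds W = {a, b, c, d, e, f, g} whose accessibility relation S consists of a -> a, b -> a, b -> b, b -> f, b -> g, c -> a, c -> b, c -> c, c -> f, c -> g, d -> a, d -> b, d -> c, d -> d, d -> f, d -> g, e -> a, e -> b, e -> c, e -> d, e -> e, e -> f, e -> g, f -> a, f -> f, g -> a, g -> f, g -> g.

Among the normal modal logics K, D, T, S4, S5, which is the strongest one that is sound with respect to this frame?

S4

Serial (axiom D): yes — every world has a successor (e.g. a S a).
Reflexive (axiom T): yes — every world is S-related to itself.
Transitive (axiom 4): yes — every two-step S-path is closed by a direct edge.
Euclidean (axiom 5): no — b S a and b S f, but not a S f.
So F validates K, D, T, S4; S5 would additionally require S to be Euclidean. The strongest is S4.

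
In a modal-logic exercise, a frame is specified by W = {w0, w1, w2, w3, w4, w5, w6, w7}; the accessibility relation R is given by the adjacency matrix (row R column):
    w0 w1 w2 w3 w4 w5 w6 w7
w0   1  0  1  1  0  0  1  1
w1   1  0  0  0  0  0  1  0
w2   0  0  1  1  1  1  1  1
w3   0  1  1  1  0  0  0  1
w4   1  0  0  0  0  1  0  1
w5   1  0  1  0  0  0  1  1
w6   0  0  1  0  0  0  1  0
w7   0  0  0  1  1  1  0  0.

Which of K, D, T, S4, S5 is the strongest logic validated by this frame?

Serial (axiom D): yes — every world has a successor (e.g. w0 R w0).
Reflexive (axiom T): no — w1 is not related to itself.
Transitive (axiom 4): no — w0 R w2 and w2 R w4, but not w0 R w4.
Euclidean (axiom 5): no — w0 R w3 and w0 R w6, but not w3 R w6.
So F validates K, D; T would additionally require R to be reflexive. The strongest is D.

D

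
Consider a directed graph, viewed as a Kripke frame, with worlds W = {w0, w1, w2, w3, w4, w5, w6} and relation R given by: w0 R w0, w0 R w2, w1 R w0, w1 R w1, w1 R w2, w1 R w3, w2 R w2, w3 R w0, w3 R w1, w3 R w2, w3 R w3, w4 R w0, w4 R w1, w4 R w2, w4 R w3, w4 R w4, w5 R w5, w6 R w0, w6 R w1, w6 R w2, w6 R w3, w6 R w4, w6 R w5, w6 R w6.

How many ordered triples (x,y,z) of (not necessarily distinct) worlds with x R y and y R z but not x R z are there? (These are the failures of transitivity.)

0

R is transitive; there are no such tuples.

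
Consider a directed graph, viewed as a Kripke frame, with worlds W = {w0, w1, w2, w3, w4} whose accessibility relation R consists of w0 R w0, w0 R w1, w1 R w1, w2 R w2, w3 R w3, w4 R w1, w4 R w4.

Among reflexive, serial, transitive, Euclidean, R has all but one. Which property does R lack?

Euclidean

Reflexive: yes — every world is R-related to itself.
Serial: yes — every world has a successor (e.g. w0 R w0).
Transitive: yes — every two-step R-path is closed by a direct edge.
Euclidean: no — w0 R w1 and w0 R w0, but not w1 R w0.
Only Euclidean fails.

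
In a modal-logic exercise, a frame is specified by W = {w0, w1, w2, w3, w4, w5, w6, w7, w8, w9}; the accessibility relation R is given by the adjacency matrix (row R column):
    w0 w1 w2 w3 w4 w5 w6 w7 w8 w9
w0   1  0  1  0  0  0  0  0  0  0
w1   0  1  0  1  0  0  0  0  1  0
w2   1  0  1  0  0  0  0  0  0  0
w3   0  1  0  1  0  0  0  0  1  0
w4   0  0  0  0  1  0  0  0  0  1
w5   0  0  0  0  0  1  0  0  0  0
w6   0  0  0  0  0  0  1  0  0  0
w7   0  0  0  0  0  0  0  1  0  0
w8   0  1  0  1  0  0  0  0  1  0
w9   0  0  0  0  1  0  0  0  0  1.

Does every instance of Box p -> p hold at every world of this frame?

Axiom T corresponds to the accessibility relation being reflexive.
Reflexive: yes — every world is R-related to itself.

Yes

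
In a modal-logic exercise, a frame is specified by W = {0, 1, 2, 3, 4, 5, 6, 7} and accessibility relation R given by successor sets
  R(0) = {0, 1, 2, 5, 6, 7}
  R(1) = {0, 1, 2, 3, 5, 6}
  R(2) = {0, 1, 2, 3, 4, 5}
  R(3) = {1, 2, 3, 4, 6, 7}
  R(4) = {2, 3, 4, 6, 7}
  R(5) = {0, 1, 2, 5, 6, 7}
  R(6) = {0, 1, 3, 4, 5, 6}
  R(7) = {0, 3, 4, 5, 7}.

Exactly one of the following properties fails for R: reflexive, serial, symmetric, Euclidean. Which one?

Euclidean

Reflexive: yes — every world is R-related to itself.
Serial: yes — every world has a successor (e.g. 0 R 0).
Symmetric: yes — every pair in R has its reverse in R.
Euclidean: no — 0 R 1 and 0 R 7, but not 1 R 7.
Only Euclidean fails.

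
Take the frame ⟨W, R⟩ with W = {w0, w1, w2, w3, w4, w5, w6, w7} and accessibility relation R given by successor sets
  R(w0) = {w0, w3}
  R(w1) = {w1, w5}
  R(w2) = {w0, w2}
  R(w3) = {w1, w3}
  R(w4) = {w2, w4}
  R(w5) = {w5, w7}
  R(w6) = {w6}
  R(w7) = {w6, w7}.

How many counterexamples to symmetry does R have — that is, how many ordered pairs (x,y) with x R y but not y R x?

Enumerating: (w0,w3), (w1,w5), (w2,w0), (w3,w1), (w4,w2), (w5,w7), (w7,w6).

7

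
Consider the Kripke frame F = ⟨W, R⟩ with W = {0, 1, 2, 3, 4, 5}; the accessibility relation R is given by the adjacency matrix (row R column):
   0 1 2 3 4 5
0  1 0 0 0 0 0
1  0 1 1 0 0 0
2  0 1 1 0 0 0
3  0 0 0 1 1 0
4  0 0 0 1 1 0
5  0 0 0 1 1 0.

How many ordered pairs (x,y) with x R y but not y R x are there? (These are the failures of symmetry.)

2

Enumerating: (5,3), (5,4).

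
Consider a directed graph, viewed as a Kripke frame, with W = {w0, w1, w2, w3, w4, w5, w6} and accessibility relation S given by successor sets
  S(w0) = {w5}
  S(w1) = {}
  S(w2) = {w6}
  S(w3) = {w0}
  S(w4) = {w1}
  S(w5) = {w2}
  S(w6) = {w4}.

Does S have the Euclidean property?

No

Euclidean: no — w0 S w5 and w0 S w5, but not w5 S w5.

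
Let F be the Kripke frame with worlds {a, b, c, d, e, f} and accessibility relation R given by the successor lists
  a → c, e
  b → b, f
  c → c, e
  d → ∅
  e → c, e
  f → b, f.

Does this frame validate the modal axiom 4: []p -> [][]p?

Axiom 4 corresponds to the accessibility relation being transitive.
Transitive: yes — every two-step R-path is closed by a direct edge.

Yes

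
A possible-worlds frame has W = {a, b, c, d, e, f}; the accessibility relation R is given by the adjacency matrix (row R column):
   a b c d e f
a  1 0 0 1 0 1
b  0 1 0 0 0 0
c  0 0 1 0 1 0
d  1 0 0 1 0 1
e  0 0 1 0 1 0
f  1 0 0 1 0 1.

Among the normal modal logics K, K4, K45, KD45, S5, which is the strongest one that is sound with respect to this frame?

Transitive (axiom 4): yes — every two-step R-path is closed by a direct edge.
Euclidean (axiom 5): yes — any two successors of a common world are R-related.
Serial (axiom D): yes — every world has a successor (e.g. a R a).
Reflexive (axiom T): yes — every world is R-related to itself.
So F validates K, K4, K45, KD45, S5. The strongest is S5.

S5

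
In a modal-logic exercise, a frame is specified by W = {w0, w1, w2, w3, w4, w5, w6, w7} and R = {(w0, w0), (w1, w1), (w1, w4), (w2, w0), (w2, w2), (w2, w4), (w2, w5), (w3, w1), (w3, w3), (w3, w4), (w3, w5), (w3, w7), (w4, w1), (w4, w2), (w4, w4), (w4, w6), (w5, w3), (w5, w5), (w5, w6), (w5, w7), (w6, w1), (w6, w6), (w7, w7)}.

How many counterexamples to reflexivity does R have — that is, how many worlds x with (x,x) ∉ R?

R is reflexive; there are no such worlds.

0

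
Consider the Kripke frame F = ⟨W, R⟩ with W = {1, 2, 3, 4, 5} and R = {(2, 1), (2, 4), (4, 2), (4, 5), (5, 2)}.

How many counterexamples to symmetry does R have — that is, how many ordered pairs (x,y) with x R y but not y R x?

Enumerating: (2,1), (4,5), (5,2).

3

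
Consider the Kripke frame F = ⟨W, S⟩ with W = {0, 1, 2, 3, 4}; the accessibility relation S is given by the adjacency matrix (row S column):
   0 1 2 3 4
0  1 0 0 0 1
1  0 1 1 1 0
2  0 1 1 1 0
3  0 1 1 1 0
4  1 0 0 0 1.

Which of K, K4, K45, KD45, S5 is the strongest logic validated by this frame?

S5

Transitive (axiom 4): yes — every two-step S-path is closed by a direct edge.
Euclidean (axiom 5): yes — any two successors of a common world are S-related.
Serial (axiom D): yes — every world has a successor (e.g. 0 S 0).
Reflexive (axiom T): yes — every world is S-related to itself.
So F validates K, K4, K45, KD45, S5. The strongest is S5.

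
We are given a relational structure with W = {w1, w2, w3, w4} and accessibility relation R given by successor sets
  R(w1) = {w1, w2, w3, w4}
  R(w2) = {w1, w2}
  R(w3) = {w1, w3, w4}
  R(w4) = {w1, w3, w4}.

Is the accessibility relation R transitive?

No

Transitive: no — w2 R w1 and w1 R w3, but not w2 R w3.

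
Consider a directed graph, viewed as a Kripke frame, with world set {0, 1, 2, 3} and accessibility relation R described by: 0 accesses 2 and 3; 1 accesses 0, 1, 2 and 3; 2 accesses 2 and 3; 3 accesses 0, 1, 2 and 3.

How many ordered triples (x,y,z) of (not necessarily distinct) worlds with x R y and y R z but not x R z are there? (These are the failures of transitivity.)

Enumerating: (0,3,0), (0,3,1), (2,3,0), (2,3,1).

4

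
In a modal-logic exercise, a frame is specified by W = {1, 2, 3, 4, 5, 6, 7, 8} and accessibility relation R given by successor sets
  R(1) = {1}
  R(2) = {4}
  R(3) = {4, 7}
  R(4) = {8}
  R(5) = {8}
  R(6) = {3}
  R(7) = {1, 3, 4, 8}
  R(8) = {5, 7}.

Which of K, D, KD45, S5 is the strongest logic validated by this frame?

D

Serial (axiom D): yes — every world has a successor (e.g. 1 R 1).
Euclidean (axiom 5): no — 3 R 4 and 3 R 7, but not 4 R 7.
Transitive (axiom 4): no — 2 R 4 and 4 R 8, but not 2 R 8.
Reflexive (axiom T): no — 2 is not related to itself.
So F validates K, D; KD45 would additionally require R to be Euclidean and transitive. The strongest is D.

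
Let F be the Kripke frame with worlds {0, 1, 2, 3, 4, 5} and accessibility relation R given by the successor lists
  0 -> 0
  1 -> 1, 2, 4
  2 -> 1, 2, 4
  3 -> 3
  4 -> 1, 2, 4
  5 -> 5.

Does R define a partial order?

Reflexive: yes — every world is R-related to itself.
Transitive: yes — every two-step R-path is closed by a direct edge.
Antisymmetric: no — 1 R 2 and 2 R 1 with 1 ≠ 2.
So R is not a partial order.

No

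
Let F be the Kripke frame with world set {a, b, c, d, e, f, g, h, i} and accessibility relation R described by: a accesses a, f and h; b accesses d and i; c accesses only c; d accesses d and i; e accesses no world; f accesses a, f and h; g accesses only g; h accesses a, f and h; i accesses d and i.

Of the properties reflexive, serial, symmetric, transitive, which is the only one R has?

transitive

Reflexive: no — b is not related to itself.
Serial: no — e has no R-successor.
Symmetric: no — b R d but not d R b.
Transitive: yes — every two-step R-path is closed by a direct edge.
Only transitive holds.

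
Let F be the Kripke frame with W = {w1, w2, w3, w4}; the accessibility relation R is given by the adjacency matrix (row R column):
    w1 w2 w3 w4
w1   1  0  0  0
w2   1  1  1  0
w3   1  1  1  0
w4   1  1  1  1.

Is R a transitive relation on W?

Transitive: yes — every two-step R-path is closed by a direct edge.

Yes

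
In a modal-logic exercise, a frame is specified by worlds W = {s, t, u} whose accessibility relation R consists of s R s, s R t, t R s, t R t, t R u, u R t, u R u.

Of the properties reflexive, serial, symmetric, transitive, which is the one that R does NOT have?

transitive

Reflexive: yes — every world is R-related to itself.
Serial: yes — every world has a successor (e.g. s R s).
Symmetric: yes — every pair in R has its reverse in R.
Transitive: no — s R t and t R u, but not s R u.
Only transitive fails.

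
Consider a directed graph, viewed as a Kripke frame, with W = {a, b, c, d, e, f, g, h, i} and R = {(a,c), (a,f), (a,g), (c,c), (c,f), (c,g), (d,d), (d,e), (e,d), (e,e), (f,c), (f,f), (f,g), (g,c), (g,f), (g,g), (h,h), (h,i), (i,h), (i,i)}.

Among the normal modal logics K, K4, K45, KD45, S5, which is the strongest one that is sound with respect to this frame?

Transitive (axiom 4): yes — every two-step R-path is closed by a direct edge.
Euclidean (axiom 5): yes — any two successors of a common world are R-related.
Serial (axiom D): no — b has no R-successor.
Reflexive (axiom T): no — a is not related to itself.
So F validates K, K4, K45; KD45 would additionally require R to be serial. The strongest is K45.

K45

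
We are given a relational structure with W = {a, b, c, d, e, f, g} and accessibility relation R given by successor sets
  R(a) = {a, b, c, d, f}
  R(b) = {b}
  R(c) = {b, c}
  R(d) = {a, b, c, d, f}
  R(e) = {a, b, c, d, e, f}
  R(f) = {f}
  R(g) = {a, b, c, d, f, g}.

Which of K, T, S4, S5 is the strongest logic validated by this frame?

Reflexive (axiom T): yes — every world is R-related to itself.
Transitive (axiom 4): yes — every two-step R-path is closed by a direct edge.
Euclidean (axiom 5): no — a R b and a R c, but not b R c.
So F validates K, T, S4; S5 would additionally require R to be Euclidean. The strongest is S4.

S4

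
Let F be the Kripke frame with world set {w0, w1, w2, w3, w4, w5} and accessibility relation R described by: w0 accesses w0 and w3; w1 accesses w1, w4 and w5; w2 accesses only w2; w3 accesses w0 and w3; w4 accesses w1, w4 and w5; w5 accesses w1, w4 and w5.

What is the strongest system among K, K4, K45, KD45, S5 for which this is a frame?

Transitive (axiom 4): yes — every two-step R-path is closed by a direct edge.
Euclidean (axiom 5): yes — any two successors of a common world are R-related.
Serial (axiom D): yes — every world has a successor (e.g. w0 R w0).
Reflexive (axiom T): yes — every world is R-related to itself.
So F validates K, K4, K45, KD45, S5. The strongest is S5.

S5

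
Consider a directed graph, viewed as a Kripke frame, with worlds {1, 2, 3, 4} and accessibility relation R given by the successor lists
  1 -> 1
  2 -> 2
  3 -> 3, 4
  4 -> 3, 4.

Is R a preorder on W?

Yes

Reflexive: yes — every world is R-related to itself.
Transitive: yes — every two-step R-path is closed by a direct edge.
So R is a preorder.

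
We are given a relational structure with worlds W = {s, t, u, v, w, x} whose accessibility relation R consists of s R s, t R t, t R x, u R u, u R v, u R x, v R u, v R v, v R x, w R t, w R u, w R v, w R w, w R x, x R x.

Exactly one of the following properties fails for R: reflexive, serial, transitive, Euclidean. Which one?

Reflexive: yes — every world is R-related to itself.
Serial: yes — every world has a successor (e.g. s R s).
Transitive: yes — every two-step R-path is closed by a direct edge.
Euclidean: no — u R x and u R v, but not x R v.
Only Euclidean fails.

Euclidean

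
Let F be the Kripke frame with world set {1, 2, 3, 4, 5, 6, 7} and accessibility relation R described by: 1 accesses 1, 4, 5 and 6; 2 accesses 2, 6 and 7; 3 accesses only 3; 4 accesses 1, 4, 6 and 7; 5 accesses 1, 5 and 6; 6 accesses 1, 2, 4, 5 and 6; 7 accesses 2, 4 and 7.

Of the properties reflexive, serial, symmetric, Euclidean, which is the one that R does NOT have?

Reflexive: yes — every world is R-related to itself.
Serial: yes — every world has a successor (e.g. 1 R 1).
Symmetric: yes — every pair in R has its reverse in R.
Euclidean: no — 1 R 4 and 1 R 5, but not 4 R 5.
Only Euclidean fails.

Euclidean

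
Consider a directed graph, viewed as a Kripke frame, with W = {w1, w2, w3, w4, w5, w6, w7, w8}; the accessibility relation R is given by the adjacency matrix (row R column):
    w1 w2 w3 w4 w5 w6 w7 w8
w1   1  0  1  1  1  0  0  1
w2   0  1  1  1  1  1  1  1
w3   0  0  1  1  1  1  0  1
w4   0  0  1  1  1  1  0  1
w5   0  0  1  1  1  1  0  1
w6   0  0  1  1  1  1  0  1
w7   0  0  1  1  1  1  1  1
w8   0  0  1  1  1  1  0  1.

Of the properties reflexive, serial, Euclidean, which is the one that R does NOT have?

Euclidean

Reflexive: yes — every world is R-related to itself.
Serial: yes — every world has a successor (e.g. w1 R w1).
Euclidean: no — w2 R w3 and w2 R w7, but not w3 R w7.
Only Euclidean fails.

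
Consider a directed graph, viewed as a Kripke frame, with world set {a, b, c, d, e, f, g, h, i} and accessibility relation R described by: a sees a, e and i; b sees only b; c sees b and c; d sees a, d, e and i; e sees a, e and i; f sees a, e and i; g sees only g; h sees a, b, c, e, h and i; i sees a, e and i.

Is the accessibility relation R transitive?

Transitive: yes — every two-step R-path is closed by a direct edge.

Yes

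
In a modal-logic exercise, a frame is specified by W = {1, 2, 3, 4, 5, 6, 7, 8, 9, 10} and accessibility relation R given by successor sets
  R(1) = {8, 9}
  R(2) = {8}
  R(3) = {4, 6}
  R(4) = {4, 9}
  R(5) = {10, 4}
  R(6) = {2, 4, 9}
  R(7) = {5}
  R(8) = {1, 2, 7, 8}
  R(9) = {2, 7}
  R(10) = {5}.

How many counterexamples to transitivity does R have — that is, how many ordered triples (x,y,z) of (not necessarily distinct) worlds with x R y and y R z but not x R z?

25

Enumerating: (1,8,1), (1,8,2), (1,8,7), (1,9,2), (1,9,7), (10,5,10), (10,5,4), (2,8,1), (2,8,2), (2,8,7), (3,4,9), (3,6,2), … and 13 more.
Total: 25.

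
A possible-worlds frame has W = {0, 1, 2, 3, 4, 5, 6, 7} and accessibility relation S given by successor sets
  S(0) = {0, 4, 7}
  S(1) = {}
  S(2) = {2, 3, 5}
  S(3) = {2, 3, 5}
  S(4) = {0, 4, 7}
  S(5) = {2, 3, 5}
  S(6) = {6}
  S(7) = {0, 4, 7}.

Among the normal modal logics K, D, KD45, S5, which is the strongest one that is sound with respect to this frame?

K

Serial (axiom D): no — 1 has no S-successor.
Euclidean (axiom 5): yes — any two successors of a common world are S-related.
Transitive (axiom 4): yes — every two-step S-path is closed by a direct edge.
Reflexive (axiom T): no — 1 is not related to itself.
So F validates K; D would additionally require S to be serial. The strongest is K.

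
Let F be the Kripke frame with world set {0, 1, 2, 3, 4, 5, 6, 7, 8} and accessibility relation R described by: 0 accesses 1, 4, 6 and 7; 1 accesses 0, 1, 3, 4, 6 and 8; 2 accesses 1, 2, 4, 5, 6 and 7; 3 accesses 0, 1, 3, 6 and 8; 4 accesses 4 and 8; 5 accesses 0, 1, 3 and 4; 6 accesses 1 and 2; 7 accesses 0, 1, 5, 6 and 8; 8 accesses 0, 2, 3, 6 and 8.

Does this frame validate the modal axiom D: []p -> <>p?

The schema D characterises exactly the serial frames.
Serial: yes — every world has a successor (e.g. 0 R 1).

Yes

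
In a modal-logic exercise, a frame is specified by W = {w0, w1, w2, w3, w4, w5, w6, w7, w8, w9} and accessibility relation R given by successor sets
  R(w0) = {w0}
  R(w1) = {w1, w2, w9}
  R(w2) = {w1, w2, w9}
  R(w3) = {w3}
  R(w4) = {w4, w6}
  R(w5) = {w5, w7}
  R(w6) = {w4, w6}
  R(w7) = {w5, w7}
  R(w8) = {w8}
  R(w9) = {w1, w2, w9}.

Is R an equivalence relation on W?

Reflexive: yes — every world is R-related to itself.
Symmetric: yes — every pair in R has its reverse in R.
Transitive: yes — every two-step R-path is closed by a direct edge.
So R is an equivalence relation.

Yes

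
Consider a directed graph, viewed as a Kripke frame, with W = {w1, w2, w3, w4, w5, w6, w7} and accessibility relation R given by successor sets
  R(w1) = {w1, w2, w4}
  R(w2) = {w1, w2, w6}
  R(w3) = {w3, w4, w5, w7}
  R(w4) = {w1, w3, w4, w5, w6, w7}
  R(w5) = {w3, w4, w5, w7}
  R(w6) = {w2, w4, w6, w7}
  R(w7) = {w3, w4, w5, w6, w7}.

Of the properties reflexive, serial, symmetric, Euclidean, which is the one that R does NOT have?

Euclidean

Reflexive: yes — every world is R-related to itself.
Serial: yes — every world has a successor (e.g. w1 R w1).
Symmetric: yes — every pair in R has its reverse in R.
Euclidean: no — w1 R w2 and w1 R w4, but not w2 R w4.
Only Euclidean fails.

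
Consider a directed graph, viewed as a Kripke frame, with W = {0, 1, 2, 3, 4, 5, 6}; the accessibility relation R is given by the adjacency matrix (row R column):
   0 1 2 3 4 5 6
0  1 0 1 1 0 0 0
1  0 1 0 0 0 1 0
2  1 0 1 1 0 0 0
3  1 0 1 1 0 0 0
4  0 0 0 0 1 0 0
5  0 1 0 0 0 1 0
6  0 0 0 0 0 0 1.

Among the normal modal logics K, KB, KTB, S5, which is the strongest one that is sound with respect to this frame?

Symmetric (axiom B): yes — every pair in R has its reverse in R.
Reflexive (axiom T): yes — every world is R-related to itself.
Euclidean (axiom 5): yes — any two successors of a common world are R-related.
So F validates K, KB, KTB, S5. The strongest is S5.

S5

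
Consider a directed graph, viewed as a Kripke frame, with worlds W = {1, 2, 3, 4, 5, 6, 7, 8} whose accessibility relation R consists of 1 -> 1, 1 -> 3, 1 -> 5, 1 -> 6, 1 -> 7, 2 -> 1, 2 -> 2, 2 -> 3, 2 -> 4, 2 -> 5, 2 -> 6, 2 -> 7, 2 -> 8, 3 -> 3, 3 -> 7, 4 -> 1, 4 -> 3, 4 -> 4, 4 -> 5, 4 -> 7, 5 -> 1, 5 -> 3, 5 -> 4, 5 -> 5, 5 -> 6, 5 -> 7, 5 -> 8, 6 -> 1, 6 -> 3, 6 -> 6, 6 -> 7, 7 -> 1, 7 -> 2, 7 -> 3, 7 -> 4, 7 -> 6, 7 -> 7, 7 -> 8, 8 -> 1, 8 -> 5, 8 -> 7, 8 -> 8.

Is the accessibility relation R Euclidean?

No

Euclidean: no — 1 R 3 and 1 R 5, but not 3 R 5.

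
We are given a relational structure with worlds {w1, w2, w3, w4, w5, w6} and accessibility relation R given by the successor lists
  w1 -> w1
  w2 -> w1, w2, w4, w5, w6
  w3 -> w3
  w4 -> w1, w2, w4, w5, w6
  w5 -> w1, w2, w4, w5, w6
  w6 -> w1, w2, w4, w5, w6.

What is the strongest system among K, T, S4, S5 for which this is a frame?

S4

Reflexive (axiom T): yes — every world is R-related to itself.
Transitive (axiom 4): yes — every two-step R-path is closed by a direct edge.
Euclidean (axiom 5): no — w2 R w1 and w2 R w4, but not w1 R w4.
So F validates K, T, S4; S5 would additionally require R to be Euclidean. The strongest is S4.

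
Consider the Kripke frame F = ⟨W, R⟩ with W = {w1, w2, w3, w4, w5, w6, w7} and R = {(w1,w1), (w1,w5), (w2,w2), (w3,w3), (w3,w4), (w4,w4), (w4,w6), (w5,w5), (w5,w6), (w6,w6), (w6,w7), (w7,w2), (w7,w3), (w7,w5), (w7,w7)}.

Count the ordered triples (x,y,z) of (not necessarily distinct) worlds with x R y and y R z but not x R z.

9

Enumerating: (w1,w5,w6), (w3,w4,w6), (w4,w6,w7), (w5,w6,w7), (w6,w7,w2), (w6,w7,w3), (w6,w7,w5), (w7,w3,w4), (w7,w5,w6).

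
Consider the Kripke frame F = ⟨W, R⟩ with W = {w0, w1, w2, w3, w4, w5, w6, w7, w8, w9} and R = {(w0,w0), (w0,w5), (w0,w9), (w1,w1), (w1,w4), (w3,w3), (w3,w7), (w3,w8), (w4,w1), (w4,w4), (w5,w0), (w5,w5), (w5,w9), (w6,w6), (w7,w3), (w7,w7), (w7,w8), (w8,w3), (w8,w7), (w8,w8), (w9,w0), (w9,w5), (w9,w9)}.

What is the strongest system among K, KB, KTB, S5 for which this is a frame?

KB

Symmetric (axiom B): yes — every pair in R has its reverse in R.
Reflexive (axiom T): no — w2 is not related to itself.
Euclidean (axiom 5): yes — any two successors of a common world are R-related.
So F validates K, KB; KTB would additionally require R to be reflexive. The strongest is KB.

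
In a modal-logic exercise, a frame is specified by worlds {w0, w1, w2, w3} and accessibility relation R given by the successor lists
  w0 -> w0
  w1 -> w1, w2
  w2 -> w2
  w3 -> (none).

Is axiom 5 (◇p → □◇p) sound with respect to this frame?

No

By correspondence theory, 5 is valid on a frame iff R is Euclidean.
Euclidean: no — w1 R w2 and w1 R w1, but not w2 R w1.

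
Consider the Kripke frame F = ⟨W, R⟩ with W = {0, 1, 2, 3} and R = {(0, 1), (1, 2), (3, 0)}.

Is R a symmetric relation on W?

Symmetric: no — 0 R 1 but not 1 R 0.

No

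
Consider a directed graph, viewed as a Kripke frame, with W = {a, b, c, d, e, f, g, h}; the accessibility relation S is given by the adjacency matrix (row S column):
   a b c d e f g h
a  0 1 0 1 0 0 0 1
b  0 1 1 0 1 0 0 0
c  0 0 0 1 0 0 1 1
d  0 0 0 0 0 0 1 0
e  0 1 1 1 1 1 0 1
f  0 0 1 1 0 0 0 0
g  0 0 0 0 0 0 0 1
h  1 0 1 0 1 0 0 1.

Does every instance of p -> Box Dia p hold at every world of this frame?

Axiom B corresponds to the accessibility relation being symmetric.
Symmetric: no — a S b but not b S a.

No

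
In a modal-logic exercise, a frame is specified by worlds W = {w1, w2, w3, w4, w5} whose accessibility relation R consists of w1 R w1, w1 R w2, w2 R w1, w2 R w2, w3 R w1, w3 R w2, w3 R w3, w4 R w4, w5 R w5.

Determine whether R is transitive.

Transitive: yes — every two-step R-path is closed by a direct edge.

Yes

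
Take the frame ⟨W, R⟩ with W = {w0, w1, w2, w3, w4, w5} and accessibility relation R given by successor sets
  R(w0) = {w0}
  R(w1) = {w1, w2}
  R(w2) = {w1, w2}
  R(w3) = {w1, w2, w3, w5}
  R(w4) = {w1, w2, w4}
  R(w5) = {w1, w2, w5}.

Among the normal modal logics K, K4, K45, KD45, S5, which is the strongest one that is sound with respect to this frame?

Transitive (axiom 4): yes — every two-step R-path is closed by a direct edge.
Euclidean (axiom 5): no — w3 R w1 and w3 R w5, but not w1 R w5.
Serial (axiom D): yes — every world has a successor (e.g. w0 R w0).
Reflexive (axiom T): yes — every world is R-related to itself.
So F validates K, K4; K45 would additionally require R to be Euclidean. The strongest is K4.

K4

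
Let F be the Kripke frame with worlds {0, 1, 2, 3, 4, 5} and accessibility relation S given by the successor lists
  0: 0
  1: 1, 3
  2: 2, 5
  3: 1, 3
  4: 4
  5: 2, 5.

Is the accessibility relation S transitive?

Transitive: yes — every two-step S-path is closed by a direct edge.

Yes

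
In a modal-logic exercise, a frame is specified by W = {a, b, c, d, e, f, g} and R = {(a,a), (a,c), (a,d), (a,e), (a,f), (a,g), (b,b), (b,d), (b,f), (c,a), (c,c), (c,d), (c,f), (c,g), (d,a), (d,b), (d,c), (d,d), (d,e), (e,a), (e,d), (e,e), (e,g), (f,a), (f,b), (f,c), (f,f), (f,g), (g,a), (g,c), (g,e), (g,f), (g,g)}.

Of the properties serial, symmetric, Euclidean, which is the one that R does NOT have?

Euclidean

Serial: yes — every world has a successor (e.g. a R a).
Symmetric: yes — every pair in R has its reverse in R.
Euclidean: no — a R c and a R e, but not c R e.
Only Euclidean fails.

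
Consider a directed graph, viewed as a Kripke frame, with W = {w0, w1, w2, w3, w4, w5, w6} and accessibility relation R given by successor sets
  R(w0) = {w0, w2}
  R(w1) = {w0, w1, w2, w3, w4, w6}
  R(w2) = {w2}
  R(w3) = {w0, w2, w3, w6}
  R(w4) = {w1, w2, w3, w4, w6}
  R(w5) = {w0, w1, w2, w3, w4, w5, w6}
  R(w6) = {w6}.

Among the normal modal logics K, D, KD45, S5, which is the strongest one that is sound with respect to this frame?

Serial (axiom D): yes — every world has a successor (e.g. w0 R w0).
Euclidean (axiom 5): no — w1 R w0 and w1 R w3, but not w0 R w3.
Transitive (axiom 4): no — w4 R w1 and w1 R w0, but not w4 R w0.
Reflexive (axiom T): yes — every world is R-related to itself.
So F validates K, D; KD45 would additionally require R to be Euclidean and transitive. The strongest is D.

D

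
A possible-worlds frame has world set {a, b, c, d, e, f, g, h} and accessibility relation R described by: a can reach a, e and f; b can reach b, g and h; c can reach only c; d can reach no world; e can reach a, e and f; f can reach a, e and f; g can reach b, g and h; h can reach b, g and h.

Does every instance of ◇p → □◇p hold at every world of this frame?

Yes

By correspondence theory, 5 is valid on a frame iff R is Euclidean.
Euclidean: yes — any two successors of a common world are R-related.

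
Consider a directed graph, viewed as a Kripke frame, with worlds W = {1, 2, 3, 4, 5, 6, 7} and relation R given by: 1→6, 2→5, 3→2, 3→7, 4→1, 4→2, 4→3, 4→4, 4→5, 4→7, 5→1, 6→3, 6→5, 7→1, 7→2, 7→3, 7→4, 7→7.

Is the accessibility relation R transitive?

No

Transitive: no — 1 R 6 and 6 R 3, but not 1 R 3.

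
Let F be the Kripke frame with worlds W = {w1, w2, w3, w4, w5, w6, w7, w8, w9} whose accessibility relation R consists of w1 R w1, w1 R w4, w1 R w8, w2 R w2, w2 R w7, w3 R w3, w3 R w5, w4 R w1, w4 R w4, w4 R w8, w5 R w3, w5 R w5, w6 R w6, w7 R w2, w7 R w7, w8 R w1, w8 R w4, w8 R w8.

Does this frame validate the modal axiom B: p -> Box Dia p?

Yes

Axiom B corresponds to the accessibility relation being symmetric.
Symmetric: yes — every pair in R has its reverse in R.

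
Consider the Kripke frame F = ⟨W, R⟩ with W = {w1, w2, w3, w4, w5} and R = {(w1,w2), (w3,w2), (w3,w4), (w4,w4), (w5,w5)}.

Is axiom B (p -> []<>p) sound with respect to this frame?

The schema B characterises exactly the symmetric frames.
Symmetric: no — w1 R w2 but not w2 R w1.

No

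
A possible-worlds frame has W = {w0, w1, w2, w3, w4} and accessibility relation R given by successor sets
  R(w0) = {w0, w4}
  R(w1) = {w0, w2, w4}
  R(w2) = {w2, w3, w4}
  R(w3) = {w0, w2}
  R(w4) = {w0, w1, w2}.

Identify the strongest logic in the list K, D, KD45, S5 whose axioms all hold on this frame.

Serial (axiom D): yes — every world has a successor (e.g. w0 R w0).
Euclidean (axiom 5): no — w1 R w0 and w1 R w2, but not w0 R w2.
Transitive (axiom 4): no — w0 R w4 and w4 R w1, but not w0 R w1.
Reflexive (axiom T): no — w1 is not related to itself.
So F validates K, D; KD45 would additionally require R to be Euclidean and transitive. The strongest is D.

D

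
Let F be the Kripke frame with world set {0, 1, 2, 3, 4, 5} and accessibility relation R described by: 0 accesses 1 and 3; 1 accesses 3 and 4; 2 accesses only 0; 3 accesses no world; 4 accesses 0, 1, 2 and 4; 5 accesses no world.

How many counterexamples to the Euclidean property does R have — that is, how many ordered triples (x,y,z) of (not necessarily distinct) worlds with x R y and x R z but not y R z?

16

Enumerating: (0,1,1), (0,3,1), (0,3,3), (1,3,3), (1,3,4), (1,4,3), (2,0,0), (4,0,0), (4,0,2), (4,0,4), (4,1,0), (4,1,1), (4,1,2), (4,2,1), (4,2,2), (4,2,4).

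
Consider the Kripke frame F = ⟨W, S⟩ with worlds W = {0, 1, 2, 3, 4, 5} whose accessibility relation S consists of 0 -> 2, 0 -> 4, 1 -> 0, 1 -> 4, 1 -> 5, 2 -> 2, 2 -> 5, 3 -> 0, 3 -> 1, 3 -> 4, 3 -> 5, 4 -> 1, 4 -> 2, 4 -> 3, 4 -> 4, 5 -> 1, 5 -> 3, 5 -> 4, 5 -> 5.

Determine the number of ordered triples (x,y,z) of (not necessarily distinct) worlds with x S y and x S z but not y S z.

Enumerating: (0,2,4), (1,0,0), (1,0,5), (1,4,0), (1,4,5), (1,5,0), (2,5,2), (3,0,0), (3,0,1), (3,0,5), (3,1,1), (3,4,0), … and 14 more.
Total: 26.

26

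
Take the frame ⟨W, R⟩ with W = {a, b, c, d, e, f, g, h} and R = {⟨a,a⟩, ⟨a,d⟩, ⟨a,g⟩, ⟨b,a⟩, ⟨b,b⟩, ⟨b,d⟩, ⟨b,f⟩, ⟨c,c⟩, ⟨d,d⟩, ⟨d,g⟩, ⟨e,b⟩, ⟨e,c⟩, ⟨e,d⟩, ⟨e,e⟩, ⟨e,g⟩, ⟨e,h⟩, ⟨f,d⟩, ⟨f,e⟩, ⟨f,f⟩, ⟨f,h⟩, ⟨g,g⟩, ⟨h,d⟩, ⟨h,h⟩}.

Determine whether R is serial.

Serial: yes — every world has a successor (e.g. a R a).

Yes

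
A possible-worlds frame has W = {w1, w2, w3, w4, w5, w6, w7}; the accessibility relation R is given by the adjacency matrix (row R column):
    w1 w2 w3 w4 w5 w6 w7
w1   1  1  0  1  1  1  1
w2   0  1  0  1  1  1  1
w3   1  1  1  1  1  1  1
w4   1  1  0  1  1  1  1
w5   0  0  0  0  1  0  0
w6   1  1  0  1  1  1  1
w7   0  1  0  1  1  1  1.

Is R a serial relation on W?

Yes

Serial: yes — every world has a successor (e.g. w1 R w1).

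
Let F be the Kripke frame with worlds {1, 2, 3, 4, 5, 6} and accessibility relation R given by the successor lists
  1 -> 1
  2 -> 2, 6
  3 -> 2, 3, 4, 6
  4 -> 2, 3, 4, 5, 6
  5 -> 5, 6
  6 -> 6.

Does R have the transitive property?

No

Transitive: no — 3 R 4 and 4 R 5, but not 3 R 5.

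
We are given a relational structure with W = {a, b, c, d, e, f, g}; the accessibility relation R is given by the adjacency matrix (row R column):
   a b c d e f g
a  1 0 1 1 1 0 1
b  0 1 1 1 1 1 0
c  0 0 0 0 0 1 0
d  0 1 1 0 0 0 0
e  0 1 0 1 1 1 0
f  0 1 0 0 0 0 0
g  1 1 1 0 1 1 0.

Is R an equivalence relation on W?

No

Reflexive: no — c is not related to itself.
Symmetric: no — a R c but not c R a.
Transitive: no — a R c and c R f, but not a R f.
So R is not an equivalence relation.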